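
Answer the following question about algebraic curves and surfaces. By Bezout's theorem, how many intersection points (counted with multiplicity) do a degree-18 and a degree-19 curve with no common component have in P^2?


Bezout's theorem states the intersection count equals the product of degrees.
Intersection count = 18 * 19 = 342

342


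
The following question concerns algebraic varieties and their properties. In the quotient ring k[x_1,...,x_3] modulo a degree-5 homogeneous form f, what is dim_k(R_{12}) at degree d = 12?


For R = k[x_1,...,x_n]/(f) with f homogeneous of degree e:
The Hilbert series is (1 - t^e)/(1 - t)^n.
So h(d) = C(d+n-1, n-1) - C(d-e+n-1, n-1) for d >= e.
With n=3, e=5, d=12:
C(12+3-1, 3-1) = C(14, 2) = 91
C(12-5+3-1, 3-1) = C(9, 2) = 36
h(12) = 91 - 36 = 55

55


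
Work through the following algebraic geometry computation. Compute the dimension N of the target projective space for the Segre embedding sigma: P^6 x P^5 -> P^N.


The Segre embedding maps P^m x P^n into P^N via
all products of coordinates from each factor.
N = (m+1)(n+1) - 1
N = (6+1)(5+1) - 1
N = 7*6 - 1
N = 42 - 1 = 41

41


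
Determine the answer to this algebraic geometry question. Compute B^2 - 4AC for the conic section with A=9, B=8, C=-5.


The discriminant of a conic Ax^2 + Bxy + Cy^2 + ... = 0 is B^2 - 4AC.
B^2 = 8^2 = 64
4AC = 4*9*(-5) = -180
Discriminant = 64 + 180 = 244

244


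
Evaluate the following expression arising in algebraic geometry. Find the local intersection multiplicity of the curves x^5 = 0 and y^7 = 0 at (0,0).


The intersection multiplicity of V(x^a) and V(y^b) at the origin is:
I(O; V(x^5), V(y^7)) = dim_k(k[x,y]/(x^5, y^7))
A basis for k[x,y]/(x^5, y^7) is the set of monomials x^i * y^j
where 0 <= i < 5 and 0 <= j < 7.
The number of such monomials is 5 * 7 = 35

35


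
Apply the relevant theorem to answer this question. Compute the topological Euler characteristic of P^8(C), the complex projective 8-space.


The complex projective space P^8 has one cell in each even real dimension 0, 2, ..., 16.
The cohomology groups are H^{2k}(P^8) = Z for k = 0,...,8, and 0 otherwise.
Euler characteristic = sum of Betti numbers = 1 per even-dimensional cohomology group.
chi(P^8) = 8 + 1 = 9

9


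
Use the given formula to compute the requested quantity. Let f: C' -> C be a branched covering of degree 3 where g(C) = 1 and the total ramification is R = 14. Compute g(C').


Riemann-Hurwitz formula: 2g' - 2 = d(2g - 2) + R
Given: d = 3, g = 1, R = 14
2g' - 2 = 3*(2*1 - 2) + 14
2g' - 2 = 3*0 + 14
2g' - 2 = 0 + 14 = 14
2g' = 16
g' = 8

8


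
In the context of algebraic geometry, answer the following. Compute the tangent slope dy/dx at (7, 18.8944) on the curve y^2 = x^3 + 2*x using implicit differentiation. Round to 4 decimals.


Using implicit differentiation of y^2 = x^3 + 2*x:
2y * dy/dx = 3x^2 + 2
dy/dx = (3x^2 + 2)/(2y)
Numerator: 3*7^2 + 2 = 149
Denominator: 2*18.8944 = 37.7888
dy/dx = 149/37.7888 = 3.9430

3.9430


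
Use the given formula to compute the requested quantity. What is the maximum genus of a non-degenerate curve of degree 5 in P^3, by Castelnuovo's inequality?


Castelnuovo's bound: write d - 1 = m(r-1) + epsilon with 0 <= epsilon < r-1.
d - 1 = 5 - 1 = 4
r - 1 = 3 - 1 = 2
4 = 2*2 + 0, so m = 2, epsilon = 0
pi(d, r) = m(m-1)(r-1)/2 + m*epsilon
= 2*1*2/2 + 2*0
= 4/2 + 0
= 2 + 0 = 2

2


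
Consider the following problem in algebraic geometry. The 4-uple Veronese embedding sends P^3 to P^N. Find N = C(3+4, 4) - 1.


The Veronese embedding v_d: P^n -> P^N maps each point to all
degree-d monomials in n+1 homogeneous coordinates.
N = C(n+d, d) - 1
N = C(3+4, 4) - 1
N = C(7, 4) - 1
C(7, 4) = 35
N = 35 - 1 = 34

34


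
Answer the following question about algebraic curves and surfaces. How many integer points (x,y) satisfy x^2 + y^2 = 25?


Systematically check integer values of x where x^2 <= 25.
For each valid x, check if 25 - x^2 is a perfect square.
x=0: 25 - 0 = 25, sqrt = 5 (valid)
x=3: 25 - 9 = 16, sqrt = 4 (valid)
x=4: 25 - 16 = 9, sqrt = 3 (valid)
x=5: 25 - 25 = 0, sqrt = 0 (valid)
Total integer solutions found: 12

12


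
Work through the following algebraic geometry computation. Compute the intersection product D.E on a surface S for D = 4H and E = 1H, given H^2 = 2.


Using bilinearity of the intersection pairing on a surface S:
(aH).(bH) = ab * (H.H)
We have H^2 = 2.
D.E = (4H).(1H) = 4*1*2
= 4*2
= 8

8


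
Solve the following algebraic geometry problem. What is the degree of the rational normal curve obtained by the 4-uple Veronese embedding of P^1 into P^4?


The rational normal curve in P^4 is the image of P^1 under the 4-uple Veronese.
A general hyperplane in P^4 pulls back to a degree-4 form on P^1, which has 4 zeros,
so the curve meets a general hyperplane in 4 points. Degree = 4.

4


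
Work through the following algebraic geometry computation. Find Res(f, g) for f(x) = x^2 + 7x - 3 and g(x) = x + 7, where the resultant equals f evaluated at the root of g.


For Res(f, x - c), we evaluate f at x = c.
f(-7) = (-7)^2 + 7*(-7) - 3
= 49 - 49 - 3
= 0 - 3 = -3
Res(f, g) = -3

-3


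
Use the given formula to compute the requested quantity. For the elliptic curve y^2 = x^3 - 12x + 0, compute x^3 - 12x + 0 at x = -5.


Compute x^3 - 12x + 0 at x = -5:
x^3 = (-5)^3 = -125
(-12)*x = (-12)*(-5) = 60
Sum: -125 + 60 + 0 = -65

-65


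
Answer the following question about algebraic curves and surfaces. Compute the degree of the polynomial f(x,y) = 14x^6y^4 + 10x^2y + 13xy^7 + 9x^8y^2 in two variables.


Examine each term for its total degree (sum of exponents).
  Term '14x^6y^4' has total degree 6+4 = 10.
  Term '10x^2y' has total degree 2+1 = 3.
  Term '13xy^7' has total degree 1+7 = 8.
  Term '9x^8y^2' has total degree 8+2 = 10.
The maximum total degree among all terms is 10.

10


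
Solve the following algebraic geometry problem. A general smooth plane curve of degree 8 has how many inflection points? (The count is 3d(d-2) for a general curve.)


For a general smooth plane curve C of degree d, the inflection points are
the intersection of C with its Hessian curve, which has degree 3(d-2).
By Bezout, the total intersection number is d * 3(d-2) = 8 * 18 = 144.
For a general curve every flex is ordinary, so each contributes
multiplicity 1 to C·Hess(C), and the number of distinct inflection
points is 3d(d-2).
Inflection points = 3*8*(8-2) = 3*8*6 = 144

144


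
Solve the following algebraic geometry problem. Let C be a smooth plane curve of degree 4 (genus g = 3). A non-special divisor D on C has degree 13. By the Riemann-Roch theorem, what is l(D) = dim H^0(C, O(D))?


First, compute the genus of a smooth plane curve of degree 4:
g = (d-1)(d-2)/2 = (4-1)(4-2)/2 = 3
For a non-special divisor D (i.e., h^1(D) = 0), Riemann-Roch gives:
l(D) = deg(D) - g + 1
Since deg(D) = 13 >= 2g - 1 = 5, D is non-special.
l(D) = 13 - 3 + 1 = 11

11


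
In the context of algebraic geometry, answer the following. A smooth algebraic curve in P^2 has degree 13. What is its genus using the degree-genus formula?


Using the genus formula for smooth plane curves:
g = (d-1)(d-2)/2
g = (13-1)(13-2)/2
g = 12*11/2
g = 132/2 = 66

66


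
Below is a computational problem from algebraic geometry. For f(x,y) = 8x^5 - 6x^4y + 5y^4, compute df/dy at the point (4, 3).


df/dy = (-6)*x^4 + 4*5*y^3
At (4,3): (-6)*4^4 + 4*5*3^3
= -1536 + 540
= -996

-996


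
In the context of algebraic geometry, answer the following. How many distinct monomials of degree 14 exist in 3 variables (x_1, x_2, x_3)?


The number of degree-14 monomials in 3 variables is C(d+n-1, n-1).
= C(14+3-1, 3-1) = C(16, 2)
= 120

120


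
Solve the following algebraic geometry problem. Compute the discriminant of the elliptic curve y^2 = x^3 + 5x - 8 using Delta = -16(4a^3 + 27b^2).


Compute each component:
4a^3 = 4*5^3 = 4*125 = 500
27b^2 = 27*(-8)^2 = 27*64 = 1728
4a^3 + 27b^2 = 500 + 1728 = 2228
Delta = -16*2228 = -35648

-35648


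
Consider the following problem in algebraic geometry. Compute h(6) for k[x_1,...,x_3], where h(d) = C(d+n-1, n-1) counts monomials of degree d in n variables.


The Hilbert function for the polynomial ring in 3 variables is:
h(d) = C(d+n-1, n-1)
h(6) = C(6+3-1, 3-1) = C(8, 2)
= 8! / (2! * 6!)
= 28

28


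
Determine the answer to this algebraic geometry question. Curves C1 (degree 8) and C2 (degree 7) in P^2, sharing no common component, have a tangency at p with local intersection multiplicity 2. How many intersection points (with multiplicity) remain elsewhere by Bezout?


By Bezout's theorem, the total intersection number is d1 * d2.
Total = 8 * 7 = 56
Intersection multiplicity at p = 2
Remaining intersections = 56 - 2 = 54

54


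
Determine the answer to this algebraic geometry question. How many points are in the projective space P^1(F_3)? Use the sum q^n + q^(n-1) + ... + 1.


P^1(F_3) has (q^(n+1) - 1)/(q - 1) points.
= 3^1 + 3^0
= 3 + 1
= 4

4


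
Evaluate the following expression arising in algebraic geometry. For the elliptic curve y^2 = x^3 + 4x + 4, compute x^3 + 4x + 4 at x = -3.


Compute x^3 + 4x + 4 at x = -3:
x^3 = (-3)^3 = -27
4*x = 4*(-3) = -12
Sum: -27 - 12 + 4 = -35

-35


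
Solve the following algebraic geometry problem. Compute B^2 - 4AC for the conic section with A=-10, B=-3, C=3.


The discriminant of a conic Ax^2 + Bxy + Cy^2 + ... = 0 is B^2 - 4AC.
B^2 = (-3)^2 = 9
4AC = 4*(-10)*3 = -120
Discriminant = 9 + 120 = 129

129


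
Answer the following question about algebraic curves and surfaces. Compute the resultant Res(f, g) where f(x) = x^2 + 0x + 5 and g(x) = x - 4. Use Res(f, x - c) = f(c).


For Res(f, x - c), we evaluate f at x = c.
f(4) = 4^2 + 0*4 + 5
= 16 + 0 + 5
= 16 + 5 = 21
Res(f, g) = 21

21


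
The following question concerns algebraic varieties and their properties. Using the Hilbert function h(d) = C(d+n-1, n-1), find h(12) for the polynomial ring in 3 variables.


The Hilbert function for the polynomial ring in 3 variables is:
h(d) = C(d+n-1, n-1)
h(12) = C(12+3-1, 3-1) = C(14, 2)
= 14! / (2! * 12!)
= 91

91


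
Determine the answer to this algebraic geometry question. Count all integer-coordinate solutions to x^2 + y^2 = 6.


Systematically check integer values of x where x^2 <= 6.
For each valid x, check if 6 - x^2 is a perfect square.
Total integer solutions found: 0

0


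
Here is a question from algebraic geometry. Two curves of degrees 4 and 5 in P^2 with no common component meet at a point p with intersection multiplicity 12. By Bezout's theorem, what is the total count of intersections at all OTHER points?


By Bezout's theorem, the total intersection number is d1 * d2.
Total = 4 * 5 = 20
Intersection multiplicity at p = 12
Remaining intersections = 20 - 12 = 8

8


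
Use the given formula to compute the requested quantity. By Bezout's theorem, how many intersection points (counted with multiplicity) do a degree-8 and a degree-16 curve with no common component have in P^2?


Bezout's theorem states the intersection count equals the product of degrees.
Intersection count = 8 * 16 = 128

128


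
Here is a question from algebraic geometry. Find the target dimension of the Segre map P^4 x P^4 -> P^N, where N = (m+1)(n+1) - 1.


The Segre embedding maps P^m x P^n into P^N via
all products of coordinates from each factor.
N = (m+1)(n+1) - 1
N = (4+1)(4+1) - 1
N = 5*5 - 1
N = 25 - 1 = 24

24


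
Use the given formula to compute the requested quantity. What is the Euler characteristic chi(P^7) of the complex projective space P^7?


The complex projective space P^7 has one cell in each even real dimension 0, 2, ..., 14.
The cohomology groups are H^{2k}(P^7) = Z for k = 0,...,7, and 0 otherwise.
Euler characteristic = sum of Betti numbers = 1 per even-dimensional cohomology group.
chi(P^7) = 7 + 1 = 8

8


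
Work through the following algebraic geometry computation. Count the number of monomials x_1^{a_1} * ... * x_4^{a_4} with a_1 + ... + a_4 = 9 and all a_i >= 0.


The number of degree-9 monomials in 4 variables is C(d+n-1, n-1).
= C(9+4-1, 4-1) = C(12, 3)
= 220

220


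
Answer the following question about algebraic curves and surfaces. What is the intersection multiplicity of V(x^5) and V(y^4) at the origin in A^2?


The intersection multiplicity of V(x^a) and V(y^b) at the origin is:
I(O; V(x^5), V(y^4)) = dim_k(k[x,y]/(x^5, y^4))
A basis for k[x,y]/(x^5, y^4) is the set of monomials x^i * y^j
where 0 <= i < 5 and 0 <= j < 4.
The number of such monomials is 5 * 4 = 20

20


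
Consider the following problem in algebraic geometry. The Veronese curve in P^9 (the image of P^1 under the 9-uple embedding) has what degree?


The rational normal curve in P^9 is the image of P^1 under the 9-uple Veronese.
A general hyperplane in P^9 pulls back to a degree-9 form on P^1, which has 9 zeros,
so the curve meets a general hyperplane in 9 points. Degree = 9.

9


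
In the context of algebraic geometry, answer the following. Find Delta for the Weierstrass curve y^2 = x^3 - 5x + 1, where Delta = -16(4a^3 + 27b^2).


Compute each component:
4a^3 = 4*(-5)^3 = 4*(-125) = -500
27b^2 = 27*1^2 = 27*1 = 27
4a^3 + 27b^2 = -500 + 27 = -473
Delta = -16*(-473) = 7568

7568


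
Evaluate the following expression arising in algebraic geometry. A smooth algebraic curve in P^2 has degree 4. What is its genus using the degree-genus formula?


Using the genus formula for smooth plane curves:
g = (d-1)(d-2)/2
g = (4-1)(4-2)/2
g = 3*2/2
g = 6/2 = 3

3


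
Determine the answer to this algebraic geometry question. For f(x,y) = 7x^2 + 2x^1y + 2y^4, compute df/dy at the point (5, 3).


df/dy = 2*x^1 + 4*2*y^3
At (5,3): 2*5^1 + 4*2*3^3
= 10 + 216
= 226

226


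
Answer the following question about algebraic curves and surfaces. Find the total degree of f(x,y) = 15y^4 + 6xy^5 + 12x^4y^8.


Examine each term for its total degree (sum of exponents).
  Term '15y^4' has total degree 0+4 = 4.
  Term '6xy^5' has total degree 1+5 = 6.
  Term '12x^4y^8' has total degree 4+8 = 12.
The maximum total degree among all terms is 12.

12


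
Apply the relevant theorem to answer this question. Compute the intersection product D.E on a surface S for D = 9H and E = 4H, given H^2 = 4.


Using bilinearity of the intersection pairing on a surface S:
(aH).(bH) = ab * (H.H)
We have H^2 = 4.
D.E = (9H).(4H) = 9*4*4
= 36*4
= 144

144


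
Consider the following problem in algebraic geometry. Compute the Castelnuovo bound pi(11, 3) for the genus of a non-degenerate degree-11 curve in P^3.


Castelnuovo's bound: write d - 1 = m(r-1) + epsilon with 0 <= epsilon < r-1.
d - 1 = 11 - 1 = 10
r - 1 = 3 - 1 = 2
10 = 5*2 + 0, so m = 5, epsilon = 0
pi(d, r) = m(m-1)(r-1)/2 + m*epsilon
= 5*4*2/2 + 5*0
= 40/2 + 0
= 20 + 0 = 20

20


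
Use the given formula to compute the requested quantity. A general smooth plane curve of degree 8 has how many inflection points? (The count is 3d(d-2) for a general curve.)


For a general smooth plane curve C of degree d, the inflection points are
the intersection of C with its Hessian curve, which has degree 3(d-2).
By Bezout, the total intersection number is d * 3(d-2) = 8 * 18 = 144.
For a general curve every flex is ordinary, so each contributes
multiplicity 1 to C·Hess(C), and the number of distinct inflection
points is 3d(d-2).
Inflection points = 3*8*(8-2) = 3*8*6 = 144

144


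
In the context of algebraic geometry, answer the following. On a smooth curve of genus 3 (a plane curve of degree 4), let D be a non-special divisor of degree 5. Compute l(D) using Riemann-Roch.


First, compute the genus of a smooth plane curve of degree 4:
g = (d-1)(d-2)/2 = (4-1)(4-2)/2 = 3
For a non-special divisor D (i.e., h^1(D) = 0), Riemann-Roch gives:
l(D) = deg(D) - g + 1
Since deg(D) = 5 >= 2g - 1 = 5, D is non-special.
l(D) = 5 - 3 + 1 = 3

3


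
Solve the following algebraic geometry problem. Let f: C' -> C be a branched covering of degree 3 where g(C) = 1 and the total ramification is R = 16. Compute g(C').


Riemann-Hurwitz formula: 2g' - 2 = d(2g - 2) + R
Given: d = 3, g = 1, R = 16
2g' - 2 = 3*(2*1 - 2) + 16
2g' - 2 = 3*0 + 16
2g' - 2 = 0 + 16 = 16
2g' = 18
g' = 9

9


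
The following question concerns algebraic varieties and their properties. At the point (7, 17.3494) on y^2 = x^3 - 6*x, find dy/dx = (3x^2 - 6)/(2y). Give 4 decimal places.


Using implicit differentiation of y^2 = x^3 - 6*x:
2y * dy/dx = 3x^2 - 6
dy/dx = (3x^2 - 6)/(2y)
Numerator: 3*7^2 - 6 = 141
Denominator: 2*17.3494 = 34.6988
dy/dx = 141/34.6988 = 4.0635

4.0635


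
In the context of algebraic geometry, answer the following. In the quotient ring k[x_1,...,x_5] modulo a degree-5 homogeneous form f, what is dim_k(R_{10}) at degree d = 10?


For R = k[x_1,...,x_n]/(f) with f homogeneous of degree e:
The Hilbert series is (1 - t^e)/(1 - t)^n.
So h(d) = C(d+n-1, n-1) - C(d-e+n-1, n-1) for d >= e.
With n=5, e=5, d=10:
C(10+5-1, 5-1) = C(14, 4) = 1001
C(10-5+5-1, 5-1) = C(9, 4) = 126
h(10) = 1001 - 126 = 875

875


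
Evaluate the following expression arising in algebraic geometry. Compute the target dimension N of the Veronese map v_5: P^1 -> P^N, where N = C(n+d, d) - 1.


The Veronese embedding v_d: P^n -> P^N maps each point to all
degree-d monomials in n+1 homogeneous coordinates.
N = C(n+d, d) - 1
N = C(1+5, 5) - 1
N = C(6, 5) - 1
C(6, 5) = 6
N = 6 - 1 = 5

5


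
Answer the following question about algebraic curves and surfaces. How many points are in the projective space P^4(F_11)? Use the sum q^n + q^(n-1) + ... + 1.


P^4(F_11) has (q^(n+1) - 1)/(q - 1) points.
= 11^4 + 11^3 + 11^2 + 11^1 + 11^0
= 14641 + 1331 + 121 + 11 + 1
= 16105

16105


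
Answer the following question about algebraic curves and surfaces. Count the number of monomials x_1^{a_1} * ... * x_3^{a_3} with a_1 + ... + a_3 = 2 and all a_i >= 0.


The number of degree-2 monomials in 3 variables is C(d+n-1, n-1).
= C(2+3-1, 3-1) = C(4, 2)
= 6

6


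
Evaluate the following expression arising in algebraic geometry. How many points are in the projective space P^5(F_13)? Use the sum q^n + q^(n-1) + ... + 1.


P^5(F_13) has (q^(n+1) - 1)/(q - 1) points.
= 13^5 + 13^4 + 13^3 + 13^2 + 13^1 + 13^0
= 371293 + 28561 + 2197 + 169 + 13 + 1
= 402234

402234


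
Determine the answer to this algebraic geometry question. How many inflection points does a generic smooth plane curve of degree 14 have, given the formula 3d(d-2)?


For a general smooth plane curve C of degree d, the inflection points are
the intersection of C with its Hessian curve, which has degree 3(d-2).
By Bezout, the total intersection number is d * 3(d-2) = 14 * 36 = 504.
For a general curve every flex is ordinary, so each contributes
multiplicity 1 to C·Hess(C), and the number of distinct inflection
points is 3d(d-2).
Inflection points = 3*14*(14-2) = 3*14*12 = 504

504


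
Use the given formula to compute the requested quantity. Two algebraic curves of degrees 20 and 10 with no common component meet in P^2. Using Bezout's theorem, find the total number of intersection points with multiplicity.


Bezout's theorem states the intersection count equals the product of degrees.
Intersection count = 20 * 10 = 200

200


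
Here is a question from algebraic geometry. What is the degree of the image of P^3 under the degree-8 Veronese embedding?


The Veronese variety v_8(P^3) has degree d^r.
d^r = 8^3 = 512

512


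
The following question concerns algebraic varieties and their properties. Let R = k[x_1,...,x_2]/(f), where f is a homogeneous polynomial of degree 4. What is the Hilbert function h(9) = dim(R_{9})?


For R = k[x_1,...,x_n]/(f) with f homogeneous of degree e:
The Hilbert series is (1 - t^e)/(1 - t)^n.
So h(d) = C(d+n-1, n-1) - C(d-e+n-1, n-1) for d >= e.
With n=2, e=4, d=9:
C(9+2-1, 2-1) = C(10, 1) = 10
C(9-4+2-1, 2-1) = C(6, 1) = 6
h(9) = 10 - 6 = 4

4


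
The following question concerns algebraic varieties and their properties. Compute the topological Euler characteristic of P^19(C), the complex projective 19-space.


The complex projective space P^19 has one cell in each even real dimension 0, 2, ..., 38.
The cohomology groups are H^{2k}(P^19) = Z for k = 0,...,19, and 0 otherwise.
Euler characteristic = sum of Betti numbers = 1 per even-dimensional cohomology group.
chi(P^19) = 19 + 1 = 20

20


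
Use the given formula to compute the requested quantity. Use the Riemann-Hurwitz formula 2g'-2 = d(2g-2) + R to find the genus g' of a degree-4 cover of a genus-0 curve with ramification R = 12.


Riemann-Hurwitz formula: 2g' - 2 = d(2g - 2) + R
Given: d = 4, g = 0, R = 12
2g' - 2 = 4*(2*0 - 2) + 12
2g' - 2 = 4*(-2) + 12
2g' - 2 = -8 + 12 = 4
2g' = 6
g' = 3

3


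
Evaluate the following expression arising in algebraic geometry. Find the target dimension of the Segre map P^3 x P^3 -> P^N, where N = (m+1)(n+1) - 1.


The Segre embedding maps P^m x P^n into P^N via
all products of coordinates from each factor.
N = (m+1)(n+1) - 1
N = (3+1)(3+1) - 1
N = 4*4 - 1
N = 16 - 1 = 15

15


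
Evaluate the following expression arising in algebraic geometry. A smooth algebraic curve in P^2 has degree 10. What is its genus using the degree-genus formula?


Using the genus formula for smooth plane curves:
g = (d-1)(d-2)/2
g = (10-1)(10-2)/2
g = 9*8/2
g = 72/2 = 36

36


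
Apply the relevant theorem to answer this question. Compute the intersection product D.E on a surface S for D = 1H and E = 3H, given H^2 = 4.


Using bilinearity of the intersection pairing on a surface S:
(aH).(bH) = ab * (H.H)
We have H^2 = 4.
D.E = (1H).(3H) = 1*3*4
= 3*4
= 12

12


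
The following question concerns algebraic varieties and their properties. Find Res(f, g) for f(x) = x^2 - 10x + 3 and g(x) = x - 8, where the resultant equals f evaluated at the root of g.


For Res(f, x - c), we evaluate f at x = c.
f(8) = 8^2 - 10*8 + 3
= 64 - 80 + 3
= -16 + 3 = -13
Res(f, g) = -13

-13


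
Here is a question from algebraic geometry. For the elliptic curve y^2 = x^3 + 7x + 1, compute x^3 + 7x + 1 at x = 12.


Compute x^3 + 7x + 1 at x = 12:
x^3 = 12^3 = 1728
7*x = 7*12 = 84
Sum: 1728 + 84 + 1 = 1813

1813


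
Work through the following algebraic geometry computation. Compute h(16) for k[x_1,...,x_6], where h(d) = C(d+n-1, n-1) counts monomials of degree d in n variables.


The Hilbert function for the polynomial ring in 6 variables is:
h(d) = C(d+n-1, n-1)
h(16) = C(16+6-1, 6-1) = C(21, 5)
= 21! / (5! * 16!)
= 20349

20349


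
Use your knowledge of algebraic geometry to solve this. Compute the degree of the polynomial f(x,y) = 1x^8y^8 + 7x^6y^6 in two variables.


Examine each term for its total degree (sum of exponents).
  Term '1x^8y^8' has total degree 8+8 = 16.
  Term '7x^6y^6' has total degree 6+6 = 12.
The maximum total degree among all terms is 16.

16


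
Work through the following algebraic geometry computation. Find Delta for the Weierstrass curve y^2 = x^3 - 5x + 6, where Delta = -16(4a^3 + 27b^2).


Compute each component:
4a^3 = 4*(-5)^3 = 4*(-125) = -500
27b^2 = 27*6^2 = 27*36 = 972
4a^3 + 27b^2 = -500 + 972 = 472
Delta = -16*472 = -7552

-7552


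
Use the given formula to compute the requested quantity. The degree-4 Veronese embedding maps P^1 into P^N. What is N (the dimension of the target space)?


The Veronese embedding v_d: P^n -> P^N maps each point to all
degree-d monomials in n+1 homogeneous coordinates.
N = C(n+d, d) - 1
N = C(1+4, 4) - 1
N = C(5, 4) - 1
C(5, 4) = 5
N = 5 - 1 = 4

4


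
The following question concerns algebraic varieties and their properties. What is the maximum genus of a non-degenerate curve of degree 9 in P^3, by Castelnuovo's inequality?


Castelnuovo's bound: write d - 1 = m(r-1) + epsilon with 0 <= epsilon < r-1.
d - 1 = 9 - 1 = 8
r - 1 = 3 - 1 = 2
8 = 4*2 + 0, so m = 4, epsilon = 0
pi(d, r) = m(m-1)(r-1)/2 + m*epsilon
= 4*3*2/2 + 4*0
= 24/2 + 0
= 12 + 0 = 12

12


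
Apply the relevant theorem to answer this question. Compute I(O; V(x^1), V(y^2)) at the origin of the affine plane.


The intersection multiplicity of V(x^a) and V(y^b) at the origin is:
I(O; V(x^1), V(y^2)) = dim_k(k[x,y]/(x^1, y^2))
A basis for k[x,y]/(x^1, y^2) is the set of monomials x^i * y^j
where 0 <= i < 1 and 0 <= j < 2.
The number of such monomials is 1 * 2 = 2

2


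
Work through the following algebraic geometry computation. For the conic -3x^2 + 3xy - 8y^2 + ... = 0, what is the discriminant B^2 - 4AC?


The discriminant of a conic Ax^2 + Bxy + Cy^2 + ... = 0 is B^2 - 4AC.
B^2 = 3^2 = 9
4AC = 4*(-3)*(-8) = 96
Discriminant = 9 - 96 = -87

-87


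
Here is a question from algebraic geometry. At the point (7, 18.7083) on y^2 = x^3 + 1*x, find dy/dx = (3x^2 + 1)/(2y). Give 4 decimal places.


Using implicit differentiation of y^2 = x^3 + 1*x:
2y * dy/dx = 3x^2 + 1
dy/dx = (3x^2 + 1)/(2y)
Numerator: 3*7^2 + 1 = 148
Denominator: 2*18.7083 = 37.4166
dy/dx = 148/37.4166 = 3.9555

3.9555


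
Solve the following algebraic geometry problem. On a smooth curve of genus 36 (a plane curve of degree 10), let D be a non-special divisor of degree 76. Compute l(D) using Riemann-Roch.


First, compute the genus of a smooth plane curve of degree 10:
g = (d-1)(d-2)/2 = (10-1)(10-2)/2 = 36
For a non-special divisor D (i.e., h^1(D) = 0), Riemann-Roch gives:
l(D) = deg(D) - g + 1
Since deg(D) = 76 >= 2g - 1 = 71, D is non-special.
l(D) = 76 - 36 + 1 = 41

41


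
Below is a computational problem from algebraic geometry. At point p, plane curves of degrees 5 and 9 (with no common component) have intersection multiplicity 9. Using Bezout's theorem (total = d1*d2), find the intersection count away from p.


By Bezout's theorem, the total intersection number is d1 * d2.
Total = 5 * 9 = 45
Intersection multiplicity at p = 9
Remaining intersections = 45 - 9 = 36

36


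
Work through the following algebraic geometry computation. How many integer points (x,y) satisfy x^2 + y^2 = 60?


Systematically check integer values of x where x^2 <= 60.
For each valid x, check if 60 - x^2 is a perfect square.
Total integer solutions found: 0

0


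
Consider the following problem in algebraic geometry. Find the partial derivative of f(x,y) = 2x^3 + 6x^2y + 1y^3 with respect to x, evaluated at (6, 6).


df/dx = 3*2*x^2 + 2*6*x^1*y
At (6,6): 3*2*6^2 + 2*6*6^1*6
= 216 + 432
= 648

648


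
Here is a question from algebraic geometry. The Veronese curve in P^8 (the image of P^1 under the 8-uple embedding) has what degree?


The rational normal curve in P^8 is the image of P^1 under the 8-uple Veronese.
A general hyperplane in P^8 pulls back to a degree-8 form on P^1, which has 8 zeros,
so the curve meets a general hyperplane in 8 points. Degree = 8.

8


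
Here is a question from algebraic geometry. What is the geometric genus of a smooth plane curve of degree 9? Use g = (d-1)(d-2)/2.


Using the genus formula for smooth plane curves:
g = (d-1)(d-2)/2
g = (9-1)(9-2)/2
g = 8*7/2
g = 56/2 = 28

28


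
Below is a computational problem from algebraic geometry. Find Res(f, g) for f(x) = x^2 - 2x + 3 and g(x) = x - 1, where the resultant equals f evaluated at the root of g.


For Res(f, x - c), we evaluate f at x = c.
f(1) = 1^2 - 2*1 + 3
= 1 - 2 + 3
= -1 + 3 = 2
Res(f, g) = 2

2


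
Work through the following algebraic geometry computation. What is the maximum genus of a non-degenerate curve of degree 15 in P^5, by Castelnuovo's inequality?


Castelnuovo's bound: write d - 1 = m(r-1) + epsilon with 0 <= epsilon < r-1.
d - 1 = 15 - 1 = 14
r - 1 = 5 - 1 = 4
14 = 3*4 + 2, so m = 3, epsilon = 2
pi(d, r) = m(m-1)(r-1)/2 + m*epsilon
= 3*2*4/2 + 3*2
= 24/2 + 6
= 12 + 6 = 18

18


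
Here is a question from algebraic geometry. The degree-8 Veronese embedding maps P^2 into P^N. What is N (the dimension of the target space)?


The Veronese embedding v_d: P^n -> P^N maps each point to all
degree-d monomials in n+1 homogeneous coordinates.
N = C(n+d, d) - 1
N = C(2+8, 8) - 1
N = C(10, 8) - 1
C(10, 8) = 45
N = 45 - 1 = 44

44


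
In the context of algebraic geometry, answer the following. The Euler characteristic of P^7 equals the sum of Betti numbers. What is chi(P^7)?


The complex projective space P^7 has one cell in each even real dimension 0, 2, ..., 14.
The cohomology groups are H^{2k}(P^7) = Z for k = 0,...,7, and 0 otherwise.
Euler characteristic = sum of Betti numbers = 1 per even-dimensional cohomology group.
chi(P^7) = 7 + 1 = 8

8


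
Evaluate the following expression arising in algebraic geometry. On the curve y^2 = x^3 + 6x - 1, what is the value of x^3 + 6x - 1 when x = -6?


Compute x^3 + 6x - 1 at x = -6:
x^3 = (-6)^3 = -216
6*x = 6*(-6) = -36
Sum: -216 - 36 - 1 = -253

-253


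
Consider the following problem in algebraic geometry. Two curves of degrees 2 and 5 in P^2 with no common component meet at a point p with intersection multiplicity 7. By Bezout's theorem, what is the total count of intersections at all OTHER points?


By Bezout's theorem, the total intersection number is d1 * d2.
Total = 2 * 5 = 10
Intersection multiplicity at p = 7
Remaining intersections = 10 - 7 = 3

3


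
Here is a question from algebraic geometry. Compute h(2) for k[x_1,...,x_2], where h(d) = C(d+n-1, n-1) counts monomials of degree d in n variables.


The Hilbert function for the polynomial ring in 2 variables is:
h(d) = C(d+n-1, n-1)
h(2) = C(2+2-1, 2-1) = C(3, 1)
= 3! / (1! * 2!)
= 3

3


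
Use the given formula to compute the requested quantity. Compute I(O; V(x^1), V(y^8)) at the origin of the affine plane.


The intersection multiplicity of V(x^a) and V(y^b) at the origin is:
I(O; V(x^1), V(y^8)) = dim_k(k[x,y]/(x^1, y^8))
A basis for k[x,y]/(x^1, y^8) is the set of monomials x^i * y^j
where 0 <= i < 1 and 0 <= j < 8.
The number of such monomials is 1 * 8 = 8

8


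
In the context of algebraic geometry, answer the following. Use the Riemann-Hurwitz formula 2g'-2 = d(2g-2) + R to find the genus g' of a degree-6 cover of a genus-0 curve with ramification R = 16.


Riemann-Hurwitz formula: 2g' - 2 = d(2g - 2) + R
Given: d = 6, g = 0, R = 16
2g' - 2 = 6*(2*0 - 2) + 16
2g' - 2 = 6*(-2) + 16
2g' - 2 = -12 + 16 = 4
2g' = 6
g' = 3

3


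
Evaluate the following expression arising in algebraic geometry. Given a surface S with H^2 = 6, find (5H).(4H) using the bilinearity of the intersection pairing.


Using bilinearity of the intersection pairing on a surface S:
(aH).(bH) = ab * (H.H)
We have H^2 = 6.
D.E = (5H).(4H) = 5*4*6
= 20*6
= 120

120


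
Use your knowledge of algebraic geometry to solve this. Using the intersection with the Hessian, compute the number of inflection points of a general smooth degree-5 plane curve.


For a general smooth plane curve C of degree d, the inflection points are
the intersection of C with its Hessian curve, which has degree 3(d-2).
By Bezout, the total intersection number is d * 3(d-2) = 5 * 9 = 45.
For a general curve every flex is ordinary, so each contributes
multiplicity 1 to C·Hess(C), and the number of distinct inflection
points is 3d(d-2).
Inflection points = 3*5*(5-2) = 3*5*3 = 45

45


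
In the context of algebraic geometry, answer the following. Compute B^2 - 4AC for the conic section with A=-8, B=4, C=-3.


The discriminant of a conic Ax^2 + Bxy + Cy^2 + ... = 0 is B^2 - 4AC.
B^2 = 4^2 = 16
4AC = 4*(-8)*(-3) = 96
Discriminant = 16 - 96 = -80

-80


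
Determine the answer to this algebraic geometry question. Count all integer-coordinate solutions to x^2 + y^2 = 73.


Systematically check integer values of x where x^2 <= 73.
For each valid x, check if 73 - x^2 is a perfect square.
x=3: 73 - 9 = 64, sqrt = 8 (valid)
x=8: 73 - 64 = 9, sqrt = 3 (valid)
Total integer solutions found: 8

8


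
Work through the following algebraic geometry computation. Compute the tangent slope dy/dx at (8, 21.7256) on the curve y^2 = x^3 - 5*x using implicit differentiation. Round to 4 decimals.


Using implicit differentiation of y^2 = x^3 - 5*x:
2y * dy/dx = 3x^2 - 5
dy/dx = (3x^2 - 5)/(2y)
Numerator: 3*8^2 - 5 = 187
Denominator: 2*21.7256 = 43.4512
dy/dx = 187/43.4512 = 4.3037

4.3037


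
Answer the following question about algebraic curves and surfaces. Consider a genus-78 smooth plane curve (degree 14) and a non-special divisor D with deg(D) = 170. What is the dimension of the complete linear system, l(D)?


First, compute the genus of a smooth plane curve of degree 14:
g = (d-1)(d-2)/2 = (14-1)(14-2)/2 = 78
For a non-special divisor D (i.e., h^1(D) = 0), Riemann-Roch gives:
l(D) = deg(D) - g + 1
Since deg(D) = 170 >= 2g - 1 = 155, D is non-special.
l(D) = 170 - 78 + 1 = 93

93


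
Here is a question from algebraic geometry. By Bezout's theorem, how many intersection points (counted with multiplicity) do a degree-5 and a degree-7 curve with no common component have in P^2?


Bezout's theorem states the intersection count equals the product of degrees.
Intersection count = 5 * 7 = 35

35


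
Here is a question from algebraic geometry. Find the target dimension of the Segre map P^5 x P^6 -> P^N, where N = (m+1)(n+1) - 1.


The Segre embedding maps P^m x P^n into P^N via
all products of coordinates from each factor.
N = (m+1)(n+1) - 1
N = (5+1)(6+1) - 1
N = 6*7 - 1
N = 42 - 1 = 41

41


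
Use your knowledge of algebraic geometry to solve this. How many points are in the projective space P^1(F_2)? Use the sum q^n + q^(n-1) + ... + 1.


P^1(F_2) has (q^(n+1) - 1)/(q - 1) points.
= 2^1 + 2^0
= 2 + 1
= 3

3


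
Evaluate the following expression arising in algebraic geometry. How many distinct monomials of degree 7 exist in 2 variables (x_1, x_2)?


The number of degree-7 monomials in 2 variables is C(d+n-1, n-1).
= C(7+2-1, 2-1) = C(8, 1)
= 8

8


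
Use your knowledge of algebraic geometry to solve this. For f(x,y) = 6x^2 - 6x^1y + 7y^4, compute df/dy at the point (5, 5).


df/dy = (-6)*x^1 + 4*7*y^3
At (5,5): (-6)*5^1 + 4*7*5^3
= -30 + 3500
= 3470

3470


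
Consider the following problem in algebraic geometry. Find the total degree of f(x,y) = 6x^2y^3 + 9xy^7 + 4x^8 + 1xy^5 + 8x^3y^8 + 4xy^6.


Examine each term for its total degree (sum of exponents).
  Term '6x^2y^3' has total degree 2+3 = 5.
  Term '9xy^7' has total degree 1+7 = 8.
  Term '4x^8' has total degree 8+0 = 8.
  Term '1xy^5' has total degree 1+5 = 6.
  Term '8x^3y^8' has total degree 3+8 = 11.
  Term '4xy^6' has total degree 1+6 = 7.
The maximum total degree among all terms is 11.

11


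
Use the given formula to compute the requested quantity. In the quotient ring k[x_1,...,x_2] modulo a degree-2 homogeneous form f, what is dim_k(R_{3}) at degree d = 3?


For R = k[x_1,...,x_n]/(f) with f homogeneous of degree e:
The Hilbert series is (1 - t^e)/(1 - t)^n.
So h(d) = C(d+n-1, n-1) - C(d-e+n-1, n-1) for d >= e.
With n=2, e=2, d=3:
C(3+2-1, 2-1) = C(4, 1) = 4
C(3-2+2-1, 2-1) = C(2, 1) = 2
h(3) = 4 - 2 = 2

2


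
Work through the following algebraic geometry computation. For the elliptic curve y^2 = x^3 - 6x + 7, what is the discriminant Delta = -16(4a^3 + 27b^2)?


Compute each component:
4a^3 = 4*(-6)^3 = 4*(-216) = -864
27b^2 = 27*7^2 = 27*49 = 1323
4a^3 + 27b^2 = -864 + 1323 = 459
Delta = -16*459 = -7344

-7344


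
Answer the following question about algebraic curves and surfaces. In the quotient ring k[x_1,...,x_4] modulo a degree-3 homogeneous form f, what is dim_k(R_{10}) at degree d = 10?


For R = k[x_1,...,x_n]/(f) with f homogeneous of degree e:
The Hilbert series is (1 - t^e)/(1 - t)^n.
So h(d) = C(d+n-1, n-1) - C(d-e+n-1, n-1) for d >= e.
With n=4, e=3, d=10:
C(10+4-1, 4-1) = C(13, 3) = 286
C(10-3+4-1, 4-1) = C(10, 3) = 120
h(10) = 286 - 120 = 166

166


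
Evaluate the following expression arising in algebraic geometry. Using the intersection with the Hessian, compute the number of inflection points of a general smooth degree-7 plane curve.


For a general smooth plane curve C of degree d, the inflection points are
the intersection of C with its Hessian curve, which has degree 3(d-2).
By Bezout, the total intersection number is d * 3(d-2) = 7 * 15 = 105.
For a general curve every flex is ordinary, so each contributes
multiplicity 1 to C·Hess(C), and the number of distinct inflection
points is 3d(d-2).
Inflection points = 3*7*(7-2) = 3*7*5 = 105

105


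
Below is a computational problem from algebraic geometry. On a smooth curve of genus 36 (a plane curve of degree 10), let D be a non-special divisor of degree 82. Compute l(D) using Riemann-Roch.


First, compute the genus of a smooth plane curve of degree 10:
g = (d-1)(d-2)/2 = (10-1)(10-2)/2 = 36
For a non-special divisor D (i.e., h^1(D) = 0), Riemann-Roch gives:
l(D) = deg(D) - g + 1
Since deg(D) = 82 >= 2g - 1 = 71, D is non-special.
l(D) = 82 - 36 + 1 = 47

47


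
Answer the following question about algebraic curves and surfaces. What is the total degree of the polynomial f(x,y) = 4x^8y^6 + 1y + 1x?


Examine each term for its total degree (sum of exponents).
  Term '4x^8y^6' has total degree 8+6 = 14.
  Term '1y' has total degree 0+1 = 1.
  Term '1x' has total degree 1+0 = 1.
The maximum total degree among all terms is 14.

14


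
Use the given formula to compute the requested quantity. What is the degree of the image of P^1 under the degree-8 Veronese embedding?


The Veronese variety v_8(P^1) has degree d^r.
d^r = 8^1 = 8

8


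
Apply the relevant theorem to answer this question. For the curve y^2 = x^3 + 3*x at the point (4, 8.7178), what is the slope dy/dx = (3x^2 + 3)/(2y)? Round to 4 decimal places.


Using implicit differentiation of y^2 = x^3 + 3*x:
2y * dy/dx = 3x^2 + 3
dy/dx = (3x^2 + 3)/(2y)
Numerator: 3*4^2 + 3 = 51
Denominator: 2*8.7178 = 17.4356
dy/dx = 51/17.4356 = 2.9250

2.9250


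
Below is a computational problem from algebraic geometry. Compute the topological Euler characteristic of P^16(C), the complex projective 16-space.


The complex projective space P^16 has one cell in each even real dimension 0, 2, ..., 32.
The cohomology groups are H^{2k}(P^16) = Z for k = 0,...,16, and 0 otherwise.
Euler characteristic = sum of Betti numbers = 1 per even-dimensional cohomology group.
chi(P^16) = 16 + 1 = 17

17


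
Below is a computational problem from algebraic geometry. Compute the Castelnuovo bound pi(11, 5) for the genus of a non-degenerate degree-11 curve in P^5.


Castelnuovo's bound: write d - 1 = m(r-1) + epsilon with 0 <= epsilon < r-1.
d - 1 = 11 - 1 = 10
r - 1 = 5 - 1 = 4
10 = 2*4 + 2, so m = 2, epsilon = 2
pi(d, r) = m(m-1)(r-1)/2 + m*epsilon
= 2*1*4/2 + 2*2
= 8/2 + 4
= 4 + 4 = 8

8


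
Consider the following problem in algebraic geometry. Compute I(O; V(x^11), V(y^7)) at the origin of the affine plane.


The intersection multiplicity of V(x^a) and V(y^b) at the origin is:
I(O; V(x^11), V(y^7)) = dim_k(k[x,y]/(x^11, y^7))
A basis for k[x,y]/(x^11, y^7) is the set of monomials x^i * y^j
where 0 <= i < 11 and 0 <= j < 7.
The number of such monomials is 11 * 7 = 77

77


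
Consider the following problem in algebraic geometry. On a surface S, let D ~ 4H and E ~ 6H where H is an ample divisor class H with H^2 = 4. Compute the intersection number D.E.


Using bilinearity of the intersection pairing on a surface S:
(aH).(bH) = ab * (H.H)
We have H^2 = 4.
D.E = (4H).(6H) = 4*6*4
= 24*4
= 96

96


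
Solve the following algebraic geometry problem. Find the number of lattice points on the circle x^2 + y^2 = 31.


Systematically check integer values of x where x^2 <= 31.
For each valid x, check if 31 - x^2 is a perfect square.
Total integer solutions found: 0

0


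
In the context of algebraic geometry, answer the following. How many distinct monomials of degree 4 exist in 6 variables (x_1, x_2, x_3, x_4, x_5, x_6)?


The number of degree-4 monomials in 6 variables is C(d+n-1, n-1).
= C(4+6-1, 6-1) = C(9, 5)
= 126

126
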